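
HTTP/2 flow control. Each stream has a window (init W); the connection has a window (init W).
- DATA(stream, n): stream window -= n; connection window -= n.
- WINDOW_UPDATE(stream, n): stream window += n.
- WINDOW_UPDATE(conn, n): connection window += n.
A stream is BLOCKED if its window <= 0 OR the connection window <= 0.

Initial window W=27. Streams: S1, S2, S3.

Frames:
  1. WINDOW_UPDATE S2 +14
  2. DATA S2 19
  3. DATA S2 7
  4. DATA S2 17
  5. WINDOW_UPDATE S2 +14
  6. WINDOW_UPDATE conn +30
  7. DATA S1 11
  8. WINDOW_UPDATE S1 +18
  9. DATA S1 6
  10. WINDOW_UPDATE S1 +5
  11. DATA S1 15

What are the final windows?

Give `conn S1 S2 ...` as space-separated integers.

Op 1: conn=27 S1=27 S2=41 S3=27 blocked=[]
Op 2: conn=8 S1=27 S2=22 S3=27 blocked=[]
Op 3: conn=1 S1=27 S2=15 S3=27 blocked=[]
Op 4: conn=-16 S1=27 S2=-2 S3=27 blocked=[1, 2, 3]
Op 5: conn=-16 S1=27 S2=12 S3=27 blocked=[1, 2, 3]
Op 6: conn=14 S1=27 S2=12 S3=27 blocked=[]
Op 7: conn=3 S1=16 S2=12 S3=27 blocked=[]
Op 8: conn=3 S1=34 S2=12 S3=27 blocked=[]
Op 9: conn=-3 S1=28 S2=12 S3=27 blocked=[1, 2, 3]
Op 10: conn=-3 S1=33 S2=12 S3=27 blocked=[1, 2, 3]
Op 11: conn=-18 S1=18 S2=12 S3=27 blocked=[1, 2, 3]

Answer: -18 18 12 27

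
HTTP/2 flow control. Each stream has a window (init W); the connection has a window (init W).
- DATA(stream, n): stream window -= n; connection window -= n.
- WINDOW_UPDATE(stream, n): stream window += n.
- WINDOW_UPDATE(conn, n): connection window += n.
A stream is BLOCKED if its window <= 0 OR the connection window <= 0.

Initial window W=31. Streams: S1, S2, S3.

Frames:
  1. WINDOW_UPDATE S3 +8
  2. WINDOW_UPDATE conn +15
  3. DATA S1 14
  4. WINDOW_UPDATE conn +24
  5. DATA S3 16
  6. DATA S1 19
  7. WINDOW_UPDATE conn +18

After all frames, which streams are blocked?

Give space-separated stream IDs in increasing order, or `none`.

Answer: S1

Derivation:
Op 1: conn=31 S1=31 S2=31 S3=39 blocked=[]
Op 2: conn=46 S1=31 S2=31 S3=39 blocked=[]
Op 3: conn=32 S1=17 S2=31 S3=39 blocked=[]
Op 4: conn=56 S1=17 S2=31 S3=39 blocked=[]
Op 5: conn=40 S1=17 S2=31 S3=23 blocked=[]
Op 6: conn=21 S1=-2 S2=31 S3=23 blocked=[1]
Op 7: conn=39 S1=-2 S2=31 S3=23 blocked=[1]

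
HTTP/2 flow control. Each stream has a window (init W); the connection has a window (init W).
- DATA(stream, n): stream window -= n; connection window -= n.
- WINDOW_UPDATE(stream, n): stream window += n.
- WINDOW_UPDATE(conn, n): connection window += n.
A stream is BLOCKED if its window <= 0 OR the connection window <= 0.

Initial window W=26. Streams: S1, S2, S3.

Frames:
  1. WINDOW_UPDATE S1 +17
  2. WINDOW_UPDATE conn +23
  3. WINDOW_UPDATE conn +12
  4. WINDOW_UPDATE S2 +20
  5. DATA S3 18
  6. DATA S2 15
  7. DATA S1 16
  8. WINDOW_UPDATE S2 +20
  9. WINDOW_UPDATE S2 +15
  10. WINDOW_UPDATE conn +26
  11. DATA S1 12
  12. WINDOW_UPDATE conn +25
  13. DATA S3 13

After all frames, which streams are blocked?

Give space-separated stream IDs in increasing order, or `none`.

Answer: S3

Derivation:
Op 1: conn=26 S1=43 S2=26 S3=26 blocked=[]
Op 2: conn=49 S1=43 S2=26 S3=26 blocked=[]
Op 3: conn=61 S1=43 S2=26 S3=26 blocked=[]
Op 4: conn=61 S1=43 S2=46 S3=26 blocked=[]
Op 5: conn=43 S1=43 S2=46 S3=8 blocked=[]
Op 6: conn=28 S1=43 S2=31 S3=8 blocked=[]
Op 7: conn=12 S1=27 S2=31 S3=8 blocked=[]
Op 8: conn=12 S1=27 S2=51 S3=8 blocked=[]
Op 9: conn=12 S1=27 S2=66 S3=8 blocked=[]
Op 10: conn=38 S1=27 S2=66 S3=8 blocked=[]
Op 11: conn=26 S1=15 S2=66 S3=8 blocked=[]
Op 12: conn=51 S1=15 S2=66 S3=8 blocked=[]
Op 13: conn=38 S1=15 S2=66 S3=-5 blocked=[3]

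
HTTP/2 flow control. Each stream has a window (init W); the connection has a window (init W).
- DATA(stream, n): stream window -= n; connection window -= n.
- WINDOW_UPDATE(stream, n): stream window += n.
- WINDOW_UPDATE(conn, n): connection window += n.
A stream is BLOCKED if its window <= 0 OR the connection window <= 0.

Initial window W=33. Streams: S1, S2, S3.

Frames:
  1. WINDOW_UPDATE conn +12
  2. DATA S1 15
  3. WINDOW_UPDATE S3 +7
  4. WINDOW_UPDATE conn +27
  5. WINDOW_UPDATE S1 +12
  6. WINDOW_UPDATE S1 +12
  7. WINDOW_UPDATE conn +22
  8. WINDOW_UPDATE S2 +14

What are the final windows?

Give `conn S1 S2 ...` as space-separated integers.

Op 1: conn=45 S1=33 S2=33 S3=33 blocked=[]
Op 2: conn=30 S1=18 S2=33 S3=33 blocked=[]
Op 3: conn=30 S1=18 S2=33 S3=40 blocked=[]
Op 4: conn=57 S1=18 S2=33 S3=40 blocked=[]
Op 5: conn=57 S1=30 S2=33 S3=40 blocked=[]
Op 6: conn=57 S1=42 S2=33 S3=40 blocked=[]
Op 7: conn=79 S1=42 S2=33 S3=40 blocked=[]
Op 8: conn=79 S1=42 S2=47 S3=40 blocked=[]

Answer: 79 42 47 40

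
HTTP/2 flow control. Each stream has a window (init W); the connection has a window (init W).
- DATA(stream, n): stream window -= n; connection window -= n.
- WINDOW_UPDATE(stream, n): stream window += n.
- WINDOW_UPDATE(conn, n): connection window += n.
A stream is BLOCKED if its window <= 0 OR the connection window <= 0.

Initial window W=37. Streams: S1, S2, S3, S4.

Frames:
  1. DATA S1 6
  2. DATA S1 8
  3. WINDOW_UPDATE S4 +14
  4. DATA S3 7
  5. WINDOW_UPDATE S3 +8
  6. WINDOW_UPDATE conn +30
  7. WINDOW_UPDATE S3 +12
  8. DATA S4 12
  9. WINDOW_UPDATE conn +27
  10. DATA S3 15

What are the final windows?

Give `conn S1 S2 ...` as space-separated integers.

Op 1: conn=31 S1=31 S2=37 S3=37 S4=37 blocked=[]
Op 2: conn=23 S1=23 S2=37 S3=37 S4=37 blocked=[]
Op 3: conn=23 S1=23 S2=37 S3=37 S4=51 blocked=[]
Op 4: conn=16 S1=23 S2=37 S3=30 S4=51 blocked=[]
Op 5: conn=16 S1=23 S2=37 S3=38 S4=51 blocked=[]
Op 6: conn=46 S1=23 S2=37 S3=38 S4=51 blocked=[]
Op 7: conn=46 S1=23 S2=37 S3=50 S4=51 blocked=[]
Op 8: conn=34 S1=23 S2=37 S3=50 S4=39 blocked=[]
Op 9: conn=61 S1=23 S2=37 S3=50 S4=39 blocked=[]
Op 10: conn=46 S1=23 S2=37 S3=35 S4=39 blocked=[]

Answer: 46 23 37 35 39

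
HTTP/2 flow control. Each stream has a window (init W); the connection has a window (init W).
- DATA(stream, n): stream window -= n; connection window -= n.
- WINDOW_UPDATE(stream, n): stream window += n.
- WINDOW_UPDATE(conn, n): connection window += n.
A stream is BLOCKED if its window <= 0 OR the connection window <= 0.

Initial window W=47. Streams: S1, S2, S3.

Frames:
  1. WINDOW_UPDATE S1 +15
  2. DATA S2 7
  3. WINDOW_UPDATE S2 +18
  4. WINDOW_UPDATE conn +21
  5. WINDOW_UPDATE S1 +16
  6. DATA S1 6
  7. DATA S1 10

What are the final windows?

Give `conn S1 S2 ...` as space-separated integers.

Op 1: conn=47 S1=62 S2=47 S3=47 blocked=[]
Op 2: conn=40 S1=62 S2=40 S3=47 blocked=[]
Op 3: conn=40 S1=62 S2=58 S3=47 blocked=[]
Op 4: conn=61 S1=62 S2=58 S3=47 blocked=[]
Op 5: conn=61 S1=78 S2=58 S3=47 blocked=[]
Op 6: conn=55 S1=72 S2=58 S3=47 blocked=[]
Op 7: conn=45 S1=62 S2=58 S3=47 blocked=[]

Answer: 45 62 58 47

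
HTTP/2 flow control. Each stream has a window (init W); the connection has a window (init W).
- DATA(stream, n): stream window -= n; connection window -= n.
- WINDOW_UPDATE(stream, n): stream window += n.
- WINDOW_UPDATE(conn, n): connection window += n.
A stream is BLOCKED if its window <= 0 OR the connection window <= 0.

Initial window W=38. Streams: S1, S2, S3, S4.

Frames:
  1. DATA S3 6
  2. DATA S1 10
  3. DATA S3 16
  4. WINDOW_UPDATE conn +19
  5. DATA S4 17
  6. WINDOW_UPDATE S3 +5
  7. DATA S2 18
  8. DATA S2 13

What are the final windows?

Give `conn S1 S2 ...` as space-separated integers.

Answer: -23 28 7 21 21

Derivation:
Op 1: conn=32 S1=38 S2=38 S3=32 S4=38 blocked=[]
Op 2: conn=22 S1=28 S2=38 S3=32 S4=38 blocked=[]
Op 3: conn=6 S1=28 S2=38 S3=16 S4=38 blocked=[]
Op 4: conn=25 S1=28 S2=38 S3=16 S4=38 blocked=[]
Op 5: conn=8 S1=28 S2=38 S3=16 S4=21 blocked=[]
Op 6: conn=8 S1=28 S2=38 S3=21 S4=21 blocked=[]
Op 7: conn=-10 S1=28 S2=20 S3=21 S4=21 blocked=[1, 2, 3, 4]
Op 8: conn=-23 S1=28 S2=7 S3=21 S4=21 blocked=[1, 2, 3, 4]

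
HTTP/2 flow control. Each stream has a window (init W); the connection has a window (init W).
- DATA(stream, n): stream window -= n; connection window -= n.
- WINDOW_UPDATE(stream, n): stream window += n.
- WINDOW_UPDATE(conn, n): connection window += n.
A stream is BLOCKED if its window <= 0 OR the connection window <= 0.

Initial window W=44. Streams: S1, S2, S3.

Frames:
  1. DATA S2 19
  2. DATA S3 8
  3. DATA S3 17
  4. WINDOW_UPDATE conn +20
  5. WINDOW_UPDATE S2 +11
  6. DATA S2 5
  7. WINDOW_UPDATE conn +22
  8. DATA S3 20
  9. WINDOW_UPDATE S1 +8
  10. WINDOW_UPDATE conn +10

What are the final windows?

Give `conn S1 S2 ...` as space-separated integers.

Op 1: conn=25 S1=44 S2=25 S3=44 blocked=[]
Op 2: conn=17 S1=44 S2=25 S3=36 blocked=[]
Op 3: conn=0 S1=44 S2=25 S3=19 blocked=[1, 2, 3]
Op 4: conn=20 S1=44 S2=25 S3=19 blocked=[]
Op 5: conn=20 S1=44 S2=36 S3=19 blocked=[]
Op 6: conn=15 S1=44 S2=31 S3=19 blocked=[]
Op 7: conn=37 S1=44 S2=31 S3=19 blocked=[]
Op 8: conn=17 S1=44 S2=31 S3=-1 blocked=[3]
Op 9: conn=17 S1=52 S2=31 S3=-1 blocked=[3]
Op 10: conn=27 S1=52 S2=31 S3=-1 blocked=[3]

Answer: 27 52 31 -1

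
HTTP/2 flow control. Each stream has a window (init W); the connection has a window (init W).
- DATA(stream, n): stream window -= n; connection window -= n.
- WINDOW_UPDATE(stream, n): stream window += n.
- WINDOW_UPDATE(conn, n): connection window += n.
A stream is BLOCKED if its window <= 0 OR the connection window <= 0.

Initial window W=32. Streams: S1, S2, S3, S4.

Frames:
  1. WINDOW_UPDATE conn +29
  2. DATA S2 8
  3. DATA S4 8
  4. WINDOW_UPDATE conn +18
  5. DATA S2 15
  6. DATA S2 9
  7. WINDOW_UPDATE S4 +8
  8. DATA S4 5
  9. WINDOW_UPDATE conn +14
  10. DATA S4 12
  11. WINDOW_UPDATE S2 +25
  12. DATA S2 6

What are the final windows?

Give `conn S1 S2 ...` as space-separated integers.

Answer: 30 32 19 32 15

Derivation:
Op 1: conn=61 S1=32 S2=32 S3=32 S4=32 blocked=[]
Op 2: conn=53 S1=32 S2=24 S3=32 S4=32 blocked=[]
Op 3: conn=45 S1=32 S2=24 S3=32 S4=24 blocked=[]
Op 4: conn=63 S1=32 S2=24 S3=32 S4=24 blocked=[]
Op 5: conn=48 S1=32 S2=9 S3=32 S4=24 blocked=[]
Op 6: conn=39 S1=32 S2=0 S3=32 S4=24 blocked=[2]
Op 7: conn=39 S1=32 S2=0 S3=32 S4=32 blocked=[2]
Op 8: conn=34 S1=32 S2=0 S3=32 S4=27 blocked=[2]
Op 9: conn=48 S1=32 S2=0 S3=32 S4=27 blocked=[2]
Op 10: conn=36 S1=32 S2=0 S3=32 S4=15 blocked=[2]
Op 11: conn=36 S1=32 S2=25 S3=32 S4=15 blocked=[]
Op 12: conn=30 S1=32 S2=19 S3=32 S4=15 blocked=[]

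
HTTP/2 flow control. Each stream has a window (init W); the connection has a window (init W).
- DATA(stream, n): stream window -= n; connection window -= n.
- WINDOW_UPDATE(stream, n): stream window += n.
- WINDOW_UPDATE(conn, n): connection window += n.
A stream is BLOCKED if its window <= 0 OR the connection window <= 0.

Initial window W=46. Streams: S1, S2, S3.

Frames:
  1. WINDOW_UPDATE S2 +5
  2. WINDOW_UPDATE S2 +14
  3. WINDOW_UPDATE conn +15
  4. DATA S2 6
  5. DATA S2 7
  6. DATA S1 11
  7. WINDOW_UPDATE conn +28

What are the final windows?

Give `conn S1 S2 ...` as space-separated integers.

Answer: 65 35 52 46

Derivation:
Op 1: conn=46 S1=46 S2=51 S3=46 blocked=[]
Op 2: conn=46 S1=46 S2=65 S3=46 blocked=[]
Op 3: conn=61 S1=46 S2=65 S3=46 blocked=[]
Op 4: conn=55 S1=46 S2=59 S3=46 blocked=[]
Op 5: conn=48 S1=46 S2=52 S3=46 blocked=[]
Op 6: conn=37 S1=35 S2=52 S3=46 blocked=[]
Op 7: conn=65 S1=35 S2=52 S3=46 blocked=[]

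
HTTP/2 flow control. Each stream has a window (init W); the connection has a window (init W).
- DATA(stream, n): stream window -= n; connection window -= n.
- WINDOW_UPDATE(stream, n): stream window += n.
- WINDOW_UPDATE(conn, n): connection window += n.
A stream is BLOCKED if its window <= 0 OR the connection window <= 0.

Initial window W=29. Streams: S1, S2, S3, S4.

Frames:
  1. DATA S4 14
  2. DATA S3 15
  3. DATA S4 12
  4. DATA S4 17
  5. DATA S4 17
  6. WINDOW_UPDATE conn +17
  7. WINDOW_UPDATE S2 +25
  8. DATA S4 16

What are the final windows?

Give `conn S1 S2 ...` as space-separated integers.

Answer: -45 29 54 14 -47

Derivation:
Op 1: conn=15 S1=29 S2=29 S3=29 S4=15 blocked=[]
Op 2: conn=0 S1=29 S2=29 S3=14 S4=15 blocked=[1, 2, 3, 4]
Op 3: conn=-12 S1=29 S2=29 S3=14 S4=3 blocked=[1, 2, 3, 4]
Op 4: conn=-29 S1=29 S2=29 S3=14 S4=-14 blocked=[1, 2, 3, 4]
Op 5: conn=-46 S1=29 S2=29 S3=14 S4=-31 blocked=[1, 2, 3, 4]
Op 6: conn=-29 S1=29 S2=29 S3=14 S4=-31 blocked=[1, 2, 3, 4]
Op 7: conn=-29 S1=29 S2=54 S3=14 S4=-31 blocked=[1, 2, 3, 4]
Op 8: conn=-45 S1=29 S2=54 S3=14 S4=-47 blocked=[1, 2, 3, 4]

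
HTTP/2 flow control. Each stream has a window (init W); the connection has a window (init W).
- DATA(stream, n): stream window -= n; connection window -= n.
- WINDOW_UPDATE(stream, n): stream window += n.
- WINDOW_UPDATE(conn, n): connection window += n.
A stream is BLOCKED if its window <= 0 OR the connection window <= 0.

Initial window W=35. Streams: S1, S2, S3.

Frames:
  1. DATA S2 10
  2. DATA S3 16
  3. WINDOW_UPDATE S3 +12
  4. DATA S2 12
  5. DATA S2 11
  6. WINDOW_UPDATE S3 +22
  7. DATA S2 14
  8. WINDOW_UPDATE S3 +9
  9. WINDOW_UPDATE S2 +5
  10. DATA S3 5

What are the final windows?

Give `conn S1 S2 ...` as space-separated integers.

Answer: -33 35 -7 57

Derivation:
Op 1: conn=25 S1=35 S2=25 S3=35 blocked=[]
Op 2: conn=9 S1=35 S2=25 S3=19 blocked=[]
Op 3: conn=9 S1=35 S2=25 S3=31 blocked=[]
Op 4: conn=-3 S1=35 S2=13 S3=31 blocked=[1, 2, 3]
Op 5: conn=-14 S1=35 S2=2 S3=31 blocked=[1, 2, 3]
Op 6: conn=-14 S1=35 S2=2 S3=53 blocked=[1, 2, 3]
Op 7: conn=-28 S1=35 S2=-12 S3=53 blocked=[1, 2, 3]
Op 8: conn=-28 S1=35 S2=-12 S3=62 blocked=[1, 2, 3]
Op 9: conn=-28 S1=35 S2=-7 S3=62 blocked=[1, 2, 3]
Op 10: conn=-33 S1=35 S2=-7 S3=57 blocked=[1, 2, 3]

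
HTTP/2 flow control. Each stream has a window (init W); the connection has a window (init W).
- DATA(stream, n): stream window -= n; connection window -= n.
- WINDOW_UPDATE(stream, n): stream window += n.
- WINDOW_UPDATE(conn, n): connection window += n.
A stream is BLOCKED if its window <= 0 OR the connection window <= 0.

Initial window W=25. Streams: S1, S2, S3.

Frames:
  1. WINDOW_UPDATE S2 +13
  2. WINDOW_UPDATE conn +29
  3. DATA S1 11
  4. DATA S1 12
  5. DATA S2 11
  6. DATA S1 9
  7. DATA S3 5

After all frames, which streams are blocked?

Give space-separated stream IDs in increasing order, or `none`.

Op 1: conn=25 S1=25 S2=38 S3=25 blocked=[]
Op 2: conn=54 S1=25 S2=38 S3=25 blocked=[]
Op 3: conn=43 S1=14 S2=38 S3=25 blocked=[]
Op 4: conn=31 S1=2 S2=38 S3=25 blocked=[]
Op 5: conn=20 S1=2 S2=27 S3=25 blocked=[]
Op 6: conn=11 S1=-7 S2=27 S3=25 blocked=[1]
Op 7: conn=6 S1=-7 S2=27 S3=20 blocked=[1]

Answer: S1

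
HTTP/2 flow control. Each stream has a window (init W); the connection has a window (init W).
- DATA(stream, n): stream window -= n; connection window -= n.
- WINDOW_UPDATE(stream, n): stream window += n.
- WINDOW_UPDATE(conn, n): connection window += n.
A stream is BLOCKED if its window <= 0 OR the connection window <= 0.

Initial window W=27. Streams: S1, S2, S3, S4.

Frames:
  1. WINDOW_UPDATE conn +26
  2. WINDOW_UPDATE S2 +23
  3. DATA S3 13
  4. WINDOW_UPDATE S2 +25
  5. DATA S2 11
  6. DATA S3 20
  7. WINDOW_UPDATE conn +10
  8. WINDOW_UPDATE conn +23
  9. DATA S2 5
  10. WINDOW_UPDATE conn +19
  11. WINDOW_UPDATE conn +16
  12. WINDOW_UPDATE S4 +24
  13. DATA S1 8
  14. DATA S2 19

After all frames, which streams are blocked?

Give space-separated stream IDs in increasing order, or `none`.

Op 1: conn=53 S1=27 S2=27 S3=27 S4=27 blocked=[]
Op 2: conn=53 S1=27 S2=50 S3=27 S4=27 blocked=[]
Op 3: conn=40 S1=27 S2=50 S3=14 S4=27 blocked=[]
Op 4: conn=40 S1=27 S2=75 S3=14 S4=27 blocked=[]
Op 5: conn=29 S1=27 S2=64 S3=14 S4=27 blocked=[]
Op 6: conn=9 S1=27 S2=64 S3=-6 S4=27 blocked=[3]
Op 7: conn=19 S1=27 S2=64 S3=-6 S4=27 blocked=[3]
Op 8: conn=42 S1=27 S2=64 S3=-6 S4=27 blocked=[3]
Op 9: conn=37 S1=27 S2=59 S3=-6 S4=27 blocked=[3]
Op 10: conn=56 S1=27 S2=59 S3=-6 S4=27 blocked=[3]
Op 11: conn=72 S1=27 S2=59 S3=-6 S4=27 blocked=[3]
Op 12: conn=72 S1=27 S2=59 S3=-6 S4=51 blocked=[3]
Op 13: conn=64 S1=19 S2=59 S3=-6 S4=51 blocked=[3]
Op 14: conn=45 S1=19 S2=40 S3=-6 S4=51 blocked=[3]

Answer: S3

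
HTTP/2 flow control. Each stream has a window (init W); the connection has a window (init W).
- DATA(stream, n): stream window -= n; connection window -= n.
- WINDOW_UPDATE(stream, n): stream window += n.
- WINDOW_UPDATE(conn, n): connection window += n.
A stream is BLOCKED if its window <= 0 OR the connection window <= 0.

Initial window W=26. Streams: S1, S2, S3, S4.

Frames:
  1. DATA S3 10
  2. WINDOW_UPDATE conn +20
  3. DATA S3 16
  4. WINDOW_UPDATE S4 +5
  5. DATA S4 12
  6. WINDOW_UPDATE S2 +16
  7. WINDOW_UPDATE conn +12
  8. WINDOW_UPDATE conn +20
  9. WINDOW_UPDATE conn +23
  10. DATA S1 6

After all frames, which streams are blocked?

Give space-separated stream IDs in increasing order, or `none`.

Op 1: conn=16 S1=26 S2=26 S3=16 S4=26 blocked=[]
Op 2: conn=36 S1=26 S2=26 S3=16 S4=26 blocked=[]
Op 3: conn=20 S1=26 S2=26 S3=0 S4=26 blocked=[3]
Op 4: conn=20 S1=26 S2=26 S3=0 S4=31 blocked=[3]
Op 5: conn=8 S1=26 S2=26 S3=0 S4=19 blocked=[3]
Op 6: conn=8 S1=26 S2=42 S3=0 S4=19 blocked=[3]
Op 7: conn=20 S1=26 S2=42 S3=0 S4=19 blocked=[3]
Op 8: conn=40 S1=26 S2=42 S3=0 S4=19 blocked=[3]
Op 9: conn=63 S1=26 S2=42 S3=0 S4=19 blocked=[3]
Op 10: conn=57 S1=20 S2=42 S3=0 S4=19 blocked=[3]

Answer: S3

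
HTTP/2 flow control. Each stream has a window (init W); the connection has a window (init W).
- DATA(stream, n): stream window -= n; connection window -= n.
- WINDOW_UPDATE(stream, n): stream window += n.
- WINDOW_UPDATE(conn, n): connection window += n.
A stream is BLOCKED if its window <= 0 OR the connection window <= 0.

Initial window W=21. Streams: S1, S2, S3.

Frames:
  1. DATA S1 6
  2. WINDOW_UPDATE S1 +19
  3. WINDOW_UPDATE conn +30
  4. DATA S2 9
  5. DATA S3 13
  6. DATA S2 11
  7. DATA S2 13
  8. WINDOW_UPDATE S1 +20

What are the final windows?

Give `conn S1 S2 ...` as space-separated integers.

Answer: -1 54 -12 8

Derivation:
Op 1: conn=15 S1=15 S2=21 S3=21 blocked=[]
Op 2: conn=15 S1=34 S2=21 S3=21 blocked=[]
Op 3: conn=45 S1=34 S2=21 S3=21 blocked=[]
Op 4: conn=36 S1=34 S2=12 S3=21 blocked=[]
Op 5: conn=23 S1=34 S2=12 S3=8 blocked=[]
Op 6: conn=12 S1=34 S2=1 S3=8 blocked=[]
Op 7: conn=-1 S1=34 S2=-12 S3=8 blocked=[1, 2, 3]
Op 8: conn=-1 S1=54 S2=-12 S3=8 blocked=[1, 2, 3]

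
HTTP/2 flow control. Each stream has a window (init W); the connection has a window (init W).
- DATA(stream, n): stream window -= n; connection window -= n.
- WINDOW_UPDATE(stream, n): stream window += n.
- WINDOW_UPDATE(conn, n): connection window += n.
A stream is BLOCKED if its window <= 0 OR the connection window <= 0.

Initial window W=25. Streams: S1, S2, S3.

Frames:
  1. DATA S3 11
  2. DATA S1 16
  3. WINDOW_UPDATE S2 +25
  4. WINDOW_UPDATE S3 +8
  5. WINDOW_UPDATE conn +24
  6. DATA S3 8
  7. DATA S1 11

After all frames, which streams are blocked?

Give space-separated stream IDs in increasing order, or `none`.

Answer: S1

Derivation:
Op 1: conn=14 S1=25 S2=25 S3=14 blocked=[]
Op 2: conn=-2 S1=9 S2=25 S3=14 blocked=[1, 2, 3]
Op 3: conn=-2 S1=9 S2=50 S3=14 blocked=[1, 2, 3]
Op 4: conn=-2 S1=9 S2=50 S3=22 blocked=[1, 2, 3]
Op 5: conn=22 S1=9 S2=50 S3=22 blocked=[]
Op 6: conn=14 S1=9 S2=50 S3=14 blocked=[]
Op 7: conn=3 S1=-2 S2=50 S3=14 blocked=[1]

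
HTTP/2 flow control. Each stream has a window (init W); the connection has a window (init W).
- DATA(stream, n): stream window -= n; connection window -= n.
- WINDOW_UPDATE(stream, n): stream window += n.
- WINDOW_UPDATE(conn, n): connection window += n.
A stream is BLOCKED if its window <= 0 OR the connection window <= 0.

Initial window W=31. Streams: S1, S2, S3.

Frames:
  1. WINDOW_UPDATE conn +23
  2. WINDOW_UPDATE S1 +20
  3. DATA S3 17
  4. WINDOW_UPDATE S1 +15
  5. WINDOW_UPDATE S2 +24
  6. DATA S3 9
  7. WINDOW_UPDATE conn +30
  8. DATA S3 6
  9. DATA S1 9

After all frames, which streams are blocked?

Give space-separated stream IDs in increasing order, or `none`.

Op 1: conn=54 S1=31 S2=31 S3=31 blocked=[]
Op 2: conn=54 S1=51 S2=31 S3=31 blocked=[]
Op 3: conn=37 S1=51 S2=31 S3=14 blocked=[]
Op 4: conn=37 S1=66 S2=31 S3=14 blocked=[]
Op 5: conn=37 S1=66 S2=55 S3=14 blocked=[]
Op 6: conn=28 S1=66 S2=55 S3=5 blocked=[]
Op 7: conn=58 S1=66 S2=55 S3=5 blocked=[]
Op 8: conn=52 S1=66 S2=55 S3=-1 blocked=[3]
Op 9: conn=43 S1=57 S2=55 S3=-1 blocked=[3]

Answer: S3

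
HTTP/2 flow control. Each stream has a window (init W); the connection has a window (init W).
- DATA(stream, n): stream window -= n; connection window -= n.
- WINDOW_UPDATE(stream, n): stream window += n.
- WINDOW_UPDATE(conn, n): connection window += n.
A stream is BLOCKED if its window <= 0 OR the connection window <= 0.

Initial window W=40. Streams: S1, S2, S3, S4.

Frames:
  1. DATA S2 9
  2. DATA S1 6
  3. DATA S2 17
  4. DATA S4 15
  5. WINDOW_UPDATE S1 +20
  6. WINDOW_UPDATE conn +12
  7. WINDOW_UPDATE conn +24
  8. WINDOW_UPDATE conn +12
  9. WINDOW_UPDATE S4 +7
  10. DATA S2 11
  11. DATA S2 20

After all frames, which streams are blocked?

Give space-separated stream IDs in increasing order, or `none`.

Op 1: conn=31 S1=40 S2=31 S3=40 S4=40 blocked=[]
Op 2: conn=25 S1=34 S2=31 S3=40 S4=40 blocked=[]
Op 3: conn=8 S1=34 S2=14 S3=40 S4=40 blocked=[]
Op 4: conn=-7 S1=34 S2=14 S3=40 S4=25 blocked=[1, 2, 3, 4]
Op 5: conn=-7 S1=54 S2=14 S3=40 S4=25 blocked=[1, 2, 3, 4]
Op 6: conn=5 S1=54 S2=14 S3=40 S4=25 blocked=[]
Op 7: conn=29 S1=54 S2=14 S3=40 S4=25 blocked=[]
Op 8: conn=41 S1=54 S2=14 S3=40 S4=25 blocked=[]
Op 9: conn=41 S1=54 S2=14 S3=40 S4=32 blocked=[]
Op 10: conn=30 S1=54 S2=3 S3=40 S4=32 blocked=[]
Op 11: conn=10 S1=54 S2=-17 S3=40 S4=32 blocked=[2]

Answer: S2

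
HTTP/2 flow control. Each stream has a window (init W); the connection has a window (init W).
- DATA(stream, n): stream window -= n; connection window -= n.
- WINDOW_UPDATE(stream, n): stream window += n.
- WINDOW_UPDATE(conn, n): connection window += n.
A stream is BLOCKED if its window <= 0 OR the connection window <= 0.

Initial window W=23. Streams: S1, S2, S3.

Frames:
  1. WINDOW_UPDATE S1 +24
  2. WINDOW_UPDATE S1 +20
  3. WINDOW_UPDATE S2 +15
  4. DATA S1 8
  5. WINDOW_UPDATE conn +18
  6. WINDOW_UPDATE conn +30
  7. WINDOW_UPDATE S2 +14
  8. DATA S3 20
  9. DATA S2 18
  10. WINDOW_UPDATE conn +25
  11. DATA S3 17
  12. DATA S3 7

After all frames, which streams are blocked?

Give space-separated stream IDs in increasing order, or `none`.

Op 1: conn=23 S1=47 S2=23 S3=23 blocked=[]
Op 2: conn=23 S1=67 S2=23 S3=23 blocked=[]
Op 3: conn=23 S1=67 S2=38 S3=23 blocked=[]
Op 4: conn=15 S1=59 S2=38 S3=23 blocked=[]
Op 5: conn=33 S1=59 S2=38 S3=23 blocked=[]
Op 6: conn=63 S1=59 S2=38 S3=23 blocked=[]
Op 7: conn=63 S1=59 S2=52 S3=23 blocked=[]
Op 8: conn=43 S1=59 S2=52 S3=3 blocked=[]
Op 9: conn=25 S1=59 S2=34 S3=3 blocked=[]
Op 10: conn=50 S1=59 S2=34 S3=3 blocked=[]
Op 11: conn=33 S1=59 S2=34 S3=-14 blocked=[3]
Op 12: conn=26 S1=59 S2=34 S3=-21 blocked=[3]

Answer: S3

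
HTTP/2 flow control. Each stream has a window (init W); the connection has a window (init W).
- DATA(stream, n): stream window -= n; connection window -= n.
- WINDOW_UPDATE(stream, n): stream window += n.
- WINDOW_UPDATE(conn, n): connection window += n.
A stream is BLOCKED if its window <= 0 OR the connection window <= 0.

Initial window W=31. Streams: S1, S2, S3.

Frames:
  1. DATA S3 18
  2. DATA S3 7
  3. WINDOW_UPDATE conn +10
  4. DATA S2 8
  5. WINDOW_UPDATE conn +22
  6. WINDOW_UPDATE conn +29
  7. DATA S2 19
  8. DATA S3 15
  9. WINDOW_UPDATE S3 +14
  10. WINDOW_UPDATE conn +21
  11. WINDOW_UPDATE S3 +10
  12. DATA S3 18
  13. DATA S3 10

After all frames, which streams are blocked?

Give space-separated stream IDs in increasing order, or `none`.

Op 1: conn=13 S1=31 S2=31 S3=13 blocked=[]
Op 2: conn=6 S1=31 S2=31 S3=6 blocked=[]
Op 3: conn=16 S1=31 S2=31 S3=6 blocked=[]
Op 4: conn=8 S1=31 S2=23 S3=6 blocked=[]
Op 5: conn=30 S1=31 S2=23 S3=6 blocked=[]
Op 6: conn=59 S1=31 S2=23 S3=6 blocked=[]
Op 7: conn=40 S1=31 S2=4 S3=6 blocked=[]
Op 8: conn=25 S1=31 S2=4 S3=-9 blocked=[3]
Op 9: conn=25 S1=31 S2=4 S3=5 blocked=[]
Op 10: conn=46 S1=31 S2=4 S3=5 blocked=[]
Op 11: conn=46 S1=31 S2=4 S3=15 blocked=[]
Op 12: conn=28 S1=31 S2=4 S3=-3 blocked=[3]
Op 13: conn=18 S1=31 S2=4 S3=-13 blocked=[3]

Answer: S3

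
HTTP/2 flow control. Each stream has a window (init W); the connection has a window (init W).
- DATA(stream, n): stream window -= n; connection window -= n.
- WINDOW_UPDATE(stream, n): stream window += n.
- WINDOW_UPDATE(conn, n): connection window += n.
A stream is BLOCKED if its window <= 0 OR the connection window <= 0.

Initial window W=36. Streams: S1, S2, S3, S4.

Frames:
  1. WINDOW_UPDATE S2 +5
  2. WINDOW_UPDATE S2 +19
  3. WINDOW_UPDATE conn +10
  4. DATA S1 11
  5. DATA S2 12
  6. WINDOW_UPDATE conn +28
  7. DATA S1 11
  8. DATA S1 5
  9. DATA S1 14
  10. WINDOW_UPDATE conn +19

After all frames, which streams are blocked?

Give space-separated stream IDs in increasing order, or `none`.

Answer: S1

Derivation:
Op 1: conn=36 S1=36 S2=41 S3=36 S4=36 blocked=[]
Op 2: conn=36 S1=36 S2=60 S3=36 S4=36 blocked=[]
Op 3: conn=46 S1=36 S2=60 S3=36 S4=36 blocked=[]
Op 4: conn=35 S1=25 S2=60 S3=36 S4=36 blocked=[]
Op 5: conn=23 S1=25 S2=48 S3=36 S4=36 blocked=[]
Op 6: conn=51 S1=25 S2=48 S3=36 S4=36 blocked=[]
Op 7: conn=40 S1=14 S2=48 S3=36 S4=36 blocked=[]
Op 8: conn=35 S1=9 S2=48 S3=36 S4=36 blocked=[]
Op 9: conn=21 S1=-5 S2=48 S3=36 S4=36 blocked=[1]
Op 10: conn=40 S1=-5 S2=48 S3=36 S4=36 blocked=[1]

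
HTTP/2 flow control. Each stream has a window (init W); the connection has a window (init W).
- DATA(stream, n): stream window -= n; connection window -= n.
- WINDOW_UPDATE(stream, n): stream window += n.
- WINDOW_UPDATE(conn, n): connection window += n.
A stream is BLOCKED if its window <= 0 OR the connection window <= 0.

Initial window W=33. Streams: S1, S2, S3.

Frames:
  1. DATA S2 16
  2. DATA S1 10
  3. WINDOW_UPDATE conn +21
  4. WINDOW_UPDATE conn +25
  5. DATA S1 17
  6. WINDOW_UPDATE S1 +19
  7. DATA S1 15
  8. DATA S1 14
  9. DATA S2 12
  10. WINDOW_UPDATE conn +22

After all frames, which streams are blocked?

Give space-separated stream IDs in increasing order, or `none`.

Answer: S1

Derivation:
Op 1: conn=17 S1=33 S2=17 S3=33 blocked=[]
Op 2: conn=7 S1=23 S2=17 S3=33 blocked=[]
Op 3: conn=28 S1=23 S2=17 S3=33 blocked=[]
Op 4: conn=53 S1=23 S2=17 S3=33 blocked=[]
Op 5: conn=36 S1=6 S2=17 S3=33 blocked=[]
Op 6: conn=36 S1=25 S2=17 S3=33 blocked=[]
Op 7: conn=21 S1=10 S2=17 S3=33 blocked=[]
Op 8: conn=7 S1=-4 S2=17 S3=33 blocked=[1]
Op 9: conn=-5 S1=-4 S2=5 S3=33 blocked=[1, 2, 3]
Op 10: conn=17 S1=-4 S2=5 S3=33 blocked=[1]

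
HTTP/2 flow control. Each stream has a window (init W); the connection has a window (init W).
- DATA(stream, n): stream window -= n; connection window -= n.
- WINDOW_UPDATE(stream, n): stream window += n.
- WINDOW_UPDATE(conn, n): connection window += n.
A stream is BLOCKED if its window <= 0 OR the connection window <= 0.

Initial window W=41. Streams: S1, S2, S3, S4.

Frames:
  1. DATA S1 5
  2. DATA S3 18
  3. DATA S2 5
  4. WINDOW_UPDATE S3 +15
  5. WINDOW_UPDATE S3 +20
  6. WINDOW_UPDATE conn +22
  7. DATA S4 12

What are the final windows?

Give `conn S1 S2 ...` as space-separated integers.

Answer: 23 36 36 58 29

Derivation:
Op 1: conn=36 S1=36 S2=41 S3=41 S4=41 blocked=[]
Op 2: conn=18 S1=36 S2=41 S3=23 S4=41 blocked=[]
Op 3: conn=13 S1=36 S2=36 S3=23 S4=41 blocked=[]
Op 4: conn=13 S1=36 S2=36 S3=38 S4=41 blocked=[]
Op 5: conn=13 S1=36 S2=36 S3=58 S4=41 blocked=[]
Op 6: conn=35 S1=36 S2=36 S3=58 S4=41 blocked=[]
Op 7: conn=23 S1=36 S2=36 S3=58 S4=29 blocked=[]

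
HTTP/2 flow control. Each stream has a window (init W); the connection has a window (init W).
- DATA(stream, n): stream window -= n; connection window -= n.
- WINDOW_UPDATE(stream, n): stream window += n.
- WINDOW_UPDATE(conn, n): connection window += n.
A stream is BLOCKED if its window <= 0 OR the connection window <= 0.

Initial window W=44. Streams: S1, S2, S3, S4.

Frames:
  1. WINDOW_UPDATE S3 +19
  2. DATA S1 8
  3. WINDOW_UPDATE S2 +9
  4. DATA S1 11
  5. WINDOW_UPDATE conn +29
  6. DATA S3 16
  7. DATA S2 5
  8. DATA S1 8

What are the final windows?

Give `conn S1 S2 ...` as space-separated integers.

Answer: 25 17 48 47 44

Derivation:
Op 1: conn=44 S1=44 S2=44 S3=63 S4=44 blocked=[]
Op 2: conn=36 S1=36 S2=44 S3=63 S4=44 blocked=[]
Op 3: conn=36 S1=36 S2=53 S3=63 S4=44 blocked=[]
Op 4: conn=25 S1=25 S2=53 S3=63 S4=44 blocked=[]
Op 5: conn=54 S1=25 S2=53 S3=63 S4=44 blocked=[]
Op 6: conn=38 S1=25 S2=53 S3=47 S4=44 blocked=[]
Op 7: conn=33 S1=25 S2=48 S3=47 S4=44 blocked=[]
Op 8: conn=25 S1=17 S2=48 S3=47 S4=44 blocked=[]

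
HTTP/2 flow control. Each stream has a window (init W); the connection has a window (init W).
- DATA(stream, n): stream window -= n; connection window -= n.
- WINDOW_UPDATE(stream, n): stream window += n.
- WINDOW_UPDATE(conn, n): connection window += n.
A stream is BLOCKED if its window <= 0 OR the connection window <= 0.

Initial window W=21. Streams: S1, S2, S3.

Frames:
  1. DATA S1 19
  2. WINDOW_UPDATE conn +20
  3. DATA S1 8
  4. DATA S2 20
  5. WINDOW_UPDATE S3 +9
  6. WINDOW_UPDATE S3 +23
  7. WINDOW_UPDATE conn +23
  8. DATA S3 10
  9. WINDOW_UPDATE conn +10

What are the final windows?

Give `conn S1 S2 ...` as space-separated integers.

Answer: 17 -6 1 43

Derivation:
Op 1: conn=2 S1=2 S2=21 S3=21 blocked=[]
Op 2: conn=22 S1=2 S2=21 S3=21 blocked=[]
Op 3: conn=14 S1=-6 S2=21 S3=21 blocked=[1]
Op 4: conn=-6 S1=-6 S2=1 S3=21 blocked=[1, 2, 3]
Op 5: conn=-6 S1=-6 S2=1 S3=30 blocked=[1, 2, 3]
Op 6: conn=-6 S1=-6 S2=1 S3=53 blocked=[1, 2, 3]
Op 7: conn=17 S1=-6 S2=1 S3=53 blocked=[1]
Op 8: conn=7 S1=-6 S2=1 S3=43 blocked=[1]
Op 9: conn=17 S1=-6 S2=1 S3=43 blocked=[1]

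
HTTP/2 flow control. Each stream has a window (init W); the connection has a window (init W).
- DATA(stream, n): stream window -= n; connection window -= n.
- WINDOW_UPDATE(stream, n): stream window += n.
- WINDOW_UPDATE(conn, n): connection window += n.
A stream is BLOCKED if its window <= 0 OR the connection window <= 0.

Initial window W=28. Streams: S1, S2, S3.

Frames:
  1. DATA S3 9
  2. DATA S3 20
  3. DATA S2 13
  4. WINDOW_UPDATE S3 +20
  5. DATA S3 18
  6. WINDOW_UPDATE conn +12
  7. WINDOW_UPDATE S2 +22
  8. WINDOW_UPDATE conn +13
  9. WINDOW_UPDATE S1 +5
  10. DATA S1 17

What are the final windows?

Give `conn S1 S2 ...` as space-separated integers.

Answer: -24 16 37 1

Derivation:
Op 1: conn=19 S1=28 S2=28 S3=19 blocked=[]
Op 2: conn=-1 S1=28 S2=28 S3=-1 blocked=[1, 2, 3]
Op 3: conn=-14 S1=28 S2=15 S3=-1 blocked=[1, 2, 3]
Op 4: conn=-14 S1=28 S2=15 S3=19 blocked=[1, 2, 3]
Op 5: conn=-32 S1=28 S2=15 S3=1 blocked=[1, 2, 3]
Op 6: conn=-20 S1=28 S2=15 S3=1 blocked=[1, 2, 3]
Op 7: conn=-20 S1=28 S2=37 S3=1 blocked=[1, 2, 3]
Op 8: conn=-7 S1=28 S2=37 S3=1 blocked=[1, 2, 3]
Op 9: conn=-7 S1=33 S2=37 S3=1 blocked=[1, 2, 3]
Op 10: conn=-24 S1=16 S2=37 S3=1 blocked=[1, 2, 3]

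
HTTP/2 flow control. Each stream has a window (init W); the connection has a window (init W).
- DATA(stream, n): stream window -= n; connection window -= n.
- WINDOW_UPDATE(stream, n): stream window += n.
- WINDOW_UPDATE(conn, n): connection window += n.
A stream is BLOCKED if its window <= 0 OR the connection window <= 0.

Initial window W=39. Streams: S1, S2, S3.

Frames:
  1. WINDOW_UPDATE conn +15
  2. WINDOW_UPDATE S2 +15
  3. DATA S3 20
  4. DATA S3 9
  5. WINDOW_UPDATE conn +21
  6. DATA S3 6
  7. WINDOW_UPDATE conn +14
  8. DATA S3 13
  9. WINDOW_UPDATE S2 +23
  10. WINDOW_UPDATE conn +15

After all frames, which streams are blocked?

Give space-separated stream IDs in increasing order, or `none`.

Answer: S3

Derivation:
Op 1: conn=54 S1=39 S2=39 S3=39 blocked=[]
Op 2: conn=54 S1=39 S2=54 S3=39 blocked=[]
Op 3: conn=34 S1=39 S2=54 S3=19 blocked=[]
Op 4: conn=25 S1=39 S2=54 S3=10 blocked=[]
Op 5: conn=46 S1=39 S2=54 S3=10 blocked=[]
Op 6: conn=40 S1=39 S2=54 S3=4 blocked=[]
Op 7: conn=54 S1=39 S2=54 S3=4 blocked=[]
Op 8: conn=41 S1=39 S2=54 S3=-9 blocked=[3]
Op 9: conn=41 S1=39 S2=77 S3=-9 blocked=[3]
Op 10: conn=56 S1=39 S2=77 S3=-9 blocked=[3]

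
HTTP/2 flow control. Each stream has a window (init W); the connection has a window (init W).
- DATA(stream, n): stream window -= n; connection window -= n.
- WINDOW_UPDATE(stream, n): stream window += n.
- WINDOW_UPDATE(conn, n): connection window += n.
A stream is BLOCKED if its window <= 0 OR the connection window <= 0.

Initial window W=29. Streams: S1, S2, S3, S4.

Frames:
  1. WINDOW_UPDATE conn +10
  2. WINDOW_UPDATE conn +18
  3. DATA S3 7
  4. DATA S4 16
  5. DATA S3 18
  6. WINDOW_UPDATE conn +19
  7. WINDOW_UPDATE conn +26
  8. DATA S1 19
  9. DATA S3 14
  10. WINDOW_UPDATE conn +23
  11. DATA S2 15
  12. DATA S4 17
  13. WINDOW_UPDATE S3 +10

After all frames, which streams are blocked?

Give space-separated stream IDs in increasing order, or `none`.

Op 1: conn=39 S1=29 S2=29 S3=29 S4=29 blocked=[]
Op 2: conn=57 S1=29 S2=29 S3=29 S4=29 blocked=[]
Op 3: conn=50 S1=29 S2=29 S3=22 S4=29 blocked=[]
Op 4: conn=34 S1=29 S2=29 S3=22 S4=13 blocked=[]
Op 5: conn=16 S1=29 S2=29 S3=4 S4=13 blocked=[]
Op 6: conn=35 S1=29 S2=29 S3=4 S4=13 blocked=[]
Op 7: conn=61 S1=29 S2=29 S3=4 S4=13 blocked=[]
Op 8: conn=42 S1=10 S2=29 S3=4 S4=13 blocked=[]
Op 9: conn=28 S1=10 S2=29 S3=-10 S4=13 blocked=[3]
Op 10: conn=51 S1=10 S2=29 S3=-10 S4=13 blocked=[3]
Op 11: conn=36 S1=10 S2=14 S3=-10 S4=13 blocked=[3]
Op 12: conn=19 S1=10 S2=14 S3=-10 S4=-4 blocked=[3, 4]
Op 13: conn=19 S1=10 S2=14 S3=0 S4=-4 blocked=[3, 4]

Answer: S3 S4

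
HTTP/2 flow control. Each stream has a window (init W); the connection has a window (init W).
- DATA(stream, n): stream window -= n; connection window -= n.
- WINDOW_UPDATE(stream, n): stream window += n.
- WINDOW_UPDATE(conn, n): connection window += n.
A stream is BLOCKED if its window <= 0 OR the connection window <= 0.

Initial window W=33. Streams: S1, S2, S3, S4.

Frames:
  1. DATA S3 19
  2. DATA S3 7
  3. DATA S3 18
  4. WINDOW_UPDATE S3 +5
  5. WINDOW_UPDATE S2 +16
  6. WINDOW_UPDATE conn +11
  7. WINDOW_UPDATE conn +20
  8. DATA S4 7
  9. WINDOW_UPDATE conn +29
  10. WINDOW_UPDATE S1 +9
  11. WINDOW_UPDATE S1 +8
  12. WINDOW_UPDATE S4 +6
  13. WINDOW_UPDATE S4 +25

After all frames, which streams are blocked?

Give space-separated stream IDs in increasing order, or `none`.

Answer: S3

Derivation:
Op 1: conn=14 S1=33 S2=33 S3=14 S4=33 blocked=[]
Op 2: conn=7 S1=33 S2=33 S3=7 S4=33 blocked=[]
Op 3: conn=-11 S1=33 S2=33 S3=-11 S4=33 blocked=[1, 2, 3, 4]
Op 4: conn=-11 S1=33 S2=33 S3=-6 S4=33 blocked=[1, 2, 3, 4]
Op 5: conn=-11 S1=33 S2=49 S3=-6 S4=33 blocked=[1, 2, 3, 4]
Op 6: conn=0 S1=33 S2=49 S3=-6 S4=33 blocked=[1, 2, 3, 4]
Op 7: conn=20 S1=33 S2=49 S3=-6 S4=33 blocked=[3]
Op 8: conn=13 S1=33 S2=49 S3=-6 S4=26 blocked=[3]
Op 9: conn=42 S1=33 S2=49 S3=-6 S4=26 blocked=[3]
Op 10: conn=42 S1=42 S2=49 S3=-6 S4=26 blocked=[3]
Op 11: conn=42 S1=50 S2=49 S3=-6 S4=26 blocked=[3]
Op 12: conn=42 S1=50 S2=49 S3=-6 S4=32 blocked=[3]
Op 13: conn=42 S1=50 S2=49 S3=-6 S4=57 blocked=[3]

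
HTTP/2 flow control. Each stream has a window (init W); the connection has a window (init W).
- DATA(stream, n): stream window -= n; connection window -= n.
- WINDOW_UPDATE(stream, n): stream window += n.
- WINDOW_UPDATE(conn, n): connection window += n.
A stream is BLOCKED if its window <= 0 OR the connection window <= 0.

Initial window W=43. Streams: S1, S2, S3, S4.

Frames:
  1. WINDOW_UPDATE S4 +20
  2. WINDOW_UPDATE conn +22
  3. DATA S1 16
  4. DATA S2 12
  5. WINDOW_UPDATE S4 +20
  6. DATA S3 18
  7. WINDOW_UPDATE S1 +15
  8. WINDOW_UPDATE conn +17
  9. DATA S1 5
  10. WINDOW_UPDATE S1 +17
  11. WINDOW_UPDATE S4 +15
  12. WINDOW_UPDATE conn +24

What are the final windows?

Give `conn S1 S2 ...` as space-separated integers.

Answer: 55 54 31 25 98

Derivation:
Op 1: conn=43 S1=43 S2=43 S3=43 S4=63 blocked=[]
Op 2: conn=65 S1=43 S2=43 S3=43 S4=63 blocked=[]
Op 3: conn=49 S1=27 S2=43 S3=43 S4=63 blocked=[]
Op 4: conn=37 S1=27 S2=31 S3=43 S4=63 blocked=[]
Op 5: conn=37 S1=27 S2=31 S3=43 S4=83 blocked=[]
Op 6: conn=19 S1=27 S2=31 S3=25 S4=83 blocked=[]
Op 7: conn=19 S1=42 S2=31 S3=25 S4=83 blocked=[]
Op 8: conn=36 S1=42 S2=31 S3=25 S4=83 blocked=[]
Op 9: conn=31 S1=37 S2=31 S3=25 S4=83 blocked=[]
Op 10: conn=31 S1=54 S2=31 S3=25 S4=83 blocked=[]
Op 11: conn=31 S1=54 S2=31 S3=25 S4=98 blocked=[]
Op 12: conn=55 S1=54 S2=31 S3=25 S4=98 blocked=[]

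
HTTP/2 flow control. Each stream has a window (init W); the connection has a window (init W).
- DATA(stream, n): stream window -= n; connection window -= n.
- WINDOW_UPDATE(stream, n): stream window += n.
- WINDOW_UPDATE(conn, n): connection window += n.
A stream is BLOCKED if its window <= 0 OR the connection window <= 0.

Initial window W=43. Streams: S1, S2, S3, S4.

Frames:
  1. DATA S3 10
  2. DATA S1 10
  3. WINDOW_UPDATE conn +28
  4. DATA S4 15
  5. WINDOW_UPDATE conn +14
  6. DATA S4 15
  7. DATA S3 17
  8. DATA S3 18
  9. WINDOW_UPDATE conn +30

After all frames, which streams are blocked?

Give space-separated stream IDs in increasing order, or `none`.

Op 1: conn=33 S1=43 S2=43 S3=33 S4=43 blocked=[]
Op 2: conn=23 S1=33 S2=43 S3=33 S4=43 blocked=[]
Op 3: conn=51 S1=33 S2=43 S3=33 S4=43 blocked=[]
Op 4: conn=36 S1=33 S2=43 S3=33 S4=28 blocked=[]
Op 5: conn=50 S1=33 S2=43 S3=33 S4=28 blocked=[]
Op 6: conn=35 S1=33 S2=43 S3=33 S4=13 blocked=[]
Op 7: conn=18 S1=33 S2=43 S3=16 S4=13 blocked=[]
Op 8: conn=0 S1=33 S2=43 S3=-2 S4=13 blocked=[1, 2, 3, 4]
Op 9: conn=30 S1=33 S2=43 S3=-2 S4=13 blocked=[3]

Answer: S3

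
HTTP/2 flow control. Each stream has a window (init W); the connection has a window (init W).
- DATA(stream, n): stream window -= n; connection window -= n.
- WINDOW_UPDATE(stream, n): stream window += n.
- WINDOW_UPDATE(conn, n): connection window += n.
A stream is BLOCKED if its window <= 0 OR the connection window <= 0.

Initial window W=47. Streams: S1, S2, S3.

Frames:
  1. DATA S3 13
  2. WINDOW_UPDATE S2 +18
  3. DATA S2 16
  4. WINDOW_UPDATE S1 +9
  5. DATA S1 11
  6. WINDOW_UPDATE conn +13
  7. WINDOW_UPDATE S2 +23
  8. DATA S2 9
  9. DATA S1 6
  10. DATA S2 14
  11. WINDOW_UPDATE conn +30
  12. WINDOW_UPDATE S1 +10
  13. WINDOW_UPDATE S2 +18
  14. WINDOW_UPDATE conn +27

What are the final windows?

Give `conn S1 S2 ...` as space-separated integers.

Answer: 48 49 67 34

Derivation:
Op 1: conn=34 S1=47 S2=47 S3=34 blocked=[]
Op 2: conn=34 S1=47 S2=65 S3=34 blocked=[]
Op 3: conn=18 S1=47 S2=49 S3=34 blocked=[]
Op 4: conn=18 S1=56 S2=49 S3=34 blocked=[]
Op 5: conn=7 S1=45 S2=49 S3=34 blocked=[]
Op 6: conn=20 S1=45 S2=49 S3=34 blocked=[]
Op 7: conn=20 S1=45 S2=72 S3=34 blocked=[]
Op 8: conn=11 S1=45 S2=63 S3=34 blocked=[]
Op 9: conn=5 S1=39 S2=63 S3=34 blocked=[]
Op 10: conn=-9 S1=39 S2=49 S3=34 blocked=[1, 2, 3]
Op 11: conn=21 S1=39 S2=49 S3=34 blocked=[]
Op 12: conn=21 S1=49 S2=49 S3=34 blocked=[]
Op 13: conn=21 S1=49 S2=67 S3=34 blocked=[]
Op 14: conn=48 S1=49 S2=67 S3=34 blocked=[]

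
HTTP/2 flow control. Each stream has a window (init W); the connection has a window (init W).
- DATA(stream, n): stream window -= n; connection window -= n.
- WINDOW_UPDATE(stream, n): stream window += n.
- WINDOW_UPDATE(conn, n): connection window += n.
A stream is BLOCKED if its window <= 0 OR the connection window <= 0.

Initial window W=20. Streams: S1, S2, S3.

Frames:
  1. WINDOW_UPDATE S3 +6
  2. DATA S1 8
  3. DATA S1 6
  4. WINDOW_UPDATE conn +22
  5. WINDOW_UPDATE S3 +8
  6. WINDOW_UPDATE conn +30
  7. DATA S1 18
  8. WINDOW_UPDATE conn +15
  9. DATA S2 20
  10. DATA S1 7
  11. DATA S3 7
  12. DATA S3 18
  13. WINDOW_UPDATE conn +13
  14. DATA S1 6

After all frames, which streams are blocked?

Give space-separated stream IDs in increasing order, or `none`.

Op 1: conn=20 S1=20 S2=20 S3=26 blocked=[]
Op 2: conn=12 S1=12 S2=20 S3=26 blocked=[]
Op 3: conn=6 S1=6 S2=20 S3=26 blocked=[]
Op 4: conn=28 S1=6 S2=20 S3=26 blocked=[]
Op 5: conn=28 S1=6 S2=20 S3=34 blocked=[]
Op 6: conn=58 S1=6 S2=20 S3=34 blocked=[]
Op 7: conn=40 S1=-12 S2=20 S3=34 blocked=[1]
Op 8: conn=55 S1=-12 S2=20 S3=34 blocked=[1]
Op 9: conn=35 S1=-12 S2=0 S3=34 blocked=[1, 2]
Op 10: conn=28 S1=-19 S2=0 S3=34 blocked=[1, 2]
Op 11: conn=21 S1=-19 S2=0 S3=27 blocked=[1, 2]
Op 12: conn=3 S1=-19 S2=0 S3=9 blocked=[1, 2]
Op 13: conn=16 S1=-19 S2=0 S3=9 blocked=[1, 2]
Op 14: conn=10 S1=-25 S2=0 S3=9 blocked=[1, 2]

Answer: S1 S2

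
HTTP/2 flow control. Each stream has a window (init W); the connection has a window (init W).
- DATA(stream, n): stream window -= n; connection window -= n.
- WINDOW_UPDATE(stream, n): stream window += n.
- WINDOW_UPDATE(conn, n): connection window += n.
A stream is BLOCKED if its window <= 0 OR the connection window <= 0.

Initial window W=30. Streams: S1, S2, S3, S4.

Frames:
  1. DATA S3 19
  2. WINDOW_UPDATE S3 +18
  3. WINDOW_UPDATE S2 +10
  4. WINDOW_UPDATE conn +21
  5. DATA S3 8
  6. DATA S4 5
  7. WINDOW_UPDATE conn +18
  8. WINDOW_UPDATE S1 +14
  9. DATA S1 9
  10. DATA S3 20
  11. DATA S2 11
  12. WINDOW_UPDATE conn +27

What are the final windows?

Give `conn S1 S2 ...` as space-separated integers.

Op 1: conn=11 S1=30 S2=30 S3=11 S4=30 blocked=[]
Op 2: conn=11 S1=30 S2=30 S3=29 S4=30 blocked=[]
Op 3: conn=11 S1=30 S2=40 S3=29 S4=30 blocked=[]
Op 4: conn=32 S1=30 S2=40 S3=29 S4=30 blocked=[]
Op 5: conn=24 S1=30 S2=40 S3=21 S4=30 blocked=[]
Op 6: conn=19 S1=30 S2=40 S3=21 S4=25 blocked=[]
Op 7: conn=37 S1=30 S2=40 S3=21 S4=25 blocked=[]
Op 8: conn=37 S1=44 S2=40 S3=21 S4=25 blocked=[]
Op 9: conn=28 S1=35 S2=40 S3=21 S4=25 blocked=[]
Op 10: conn=8 S1=35 S2=40 S3=1 S4=25 blocked=[]
Op 11: conn=-3 S1=35 S2=29 S3=1 S4=25 blocked=[1, 2, 3, 4]
Op 12: conn=24 S1=35 S2=29 S3=1 S4=25 blocked=[]

Answer: 24 35 29 1 25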